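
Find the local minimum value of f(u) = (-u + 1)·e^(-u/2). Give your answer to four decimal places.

Differentiating with the product rule gives f'(u) = ((1/2)u - 3/2)·e^(-u/2). Since e^(-u/2) > 0, the only critical point is u = 3.
f''(3) has the same sign as 1/2 > 0, so this is a local minimum.
f(3) = (-2)·e^(-3/2) ≈ -0.4463.

-0.4463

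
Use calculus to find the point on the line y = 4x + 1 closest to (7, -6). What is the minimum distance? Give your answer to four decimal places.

Minimize D(x)^2 = (x - 7)^2 + (4x + 7)^2.
d/dx[D^2] = 2(x - 7) + 2·4·(4x + 7) = 0 ⇒ x = -21/17.
Then y = -67/17 and the distance is √(1225/17) ≈ 8.4887.

8.4887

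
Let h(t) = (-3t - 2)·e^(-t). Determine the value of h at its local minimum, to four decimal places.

-2.1496

Differentiating with the product rule gives h'(t) = (3t - 1)·e^(-t). Since e^(-t) > 0, the only critical point is t = 1/3.
h''(1/3) has the same sign as 3 > 0, so this is a local minimum.
h(1/3) = (-3)·e^(-1/3) ≈ -2.1496.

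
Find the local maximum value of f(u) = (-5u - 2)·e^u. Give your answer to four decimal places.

f'(u) = (-5)·e^u + (-5u - 2)·1·e^u = (-5u - 7)·e^u. Since e^u > 0, the only critical point is u = -7/5.
f''(-7/5) has the same sign as -5 < 0, so this is a local maximum.
f(-7/5) = (5)·e^(-7/5) ≈ 1.2330.

1.2330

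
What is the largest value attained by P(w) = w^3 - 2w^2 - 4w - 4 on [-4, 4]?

12

Differentiating, P'(w) = 3w^2 - 4w - 4; which vanishes at w = -2/3 and w = 2.
Candidates: P(-4) = -84, P(-2/3) = -68/27, P(2) = -12, P(4) = 12.
So the maximum is P(4) = 12.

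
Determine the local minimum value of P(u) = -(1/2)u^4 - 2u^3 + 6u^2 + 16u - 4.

P'(u) = -2u^3 - 6u^2 + 12u + 16 = 0 at u = -4, -1, 2.
Since P''(u) = -6u^2 - 12u + 12, we get P''(-4) = -36 < 0 ⇒ local maximum; P''(-1) = 18 > 0 ⇒ local minimum; P''(2) = -36 < 0 ⇒ local maximum.
Thus P has its local minimum at u = -1, with value -25/2.

-25/2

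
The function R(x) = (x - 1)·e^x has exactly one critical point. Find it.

R'(x) = 1·e^x + (x - 1)·1·e^x = (x)·e^x. Since e^x > 0, the only critical point is x = 0.
R''(0) has the same sign as 1 > 0, so this is a local minimum.
R(0) = (-1)·e^(0) ≈ -1.0000.

0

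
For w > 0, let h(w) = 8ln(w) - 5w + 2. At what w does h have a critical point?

h'(w) = 8/w − 5 = 0 gives w = 8/5.
h''(w) = -8/w², which is negative for w > 0, so this is a local maximum.
h(8/5) = 8·ln(8/5) - 8 + 2 ≈ -2.2400.

8/5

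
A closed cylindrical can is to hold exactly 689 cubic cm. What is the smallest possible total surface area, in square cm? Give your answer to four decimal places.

With radius r and height h, πr²h = 689 so h = 689/(πr²), and S(r) = 2πr² + 2πrh = 2πr² + 2·689/r.
S'(r) = 4πr − 2·689/r² = 0 ⇒ r³ = 689/(2π), so r ≈ 4.7864 and h = 2r ≈ 9.5729.
S''(r) = 4π + 4·689/r³ > 0, so this is the minimum; S ≈ 431.8445.

431.8445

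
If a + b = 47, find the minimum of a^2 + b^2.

2209/2

With a + b = 47, a^2 + b^2 = a^2 + (47 − a)^2.
The derivative 2a − 2(47 − a) = 4a − 94 vanishes at a = 47/2; second derivative 4 > 0, a minimum.
The minimum is 2·(47/2)^2 = 2209/2.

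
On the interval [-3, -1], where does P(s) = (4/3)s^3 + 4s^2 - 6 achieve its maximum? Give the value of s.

-2

The derivative is 4s^2 + 8s, whose only zero in [-3, -1] is s = -2.
Evaluating at the critical points and endpoints: P(-3) = -6,  P(-2) = -2/3,  P(-1) = -10/3.
The maximum over the interval is -2/3, attained at s = -2.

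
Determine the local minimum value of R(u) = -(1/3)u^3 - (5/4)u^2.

R'(u) = -u^2 - (5/2)u = 0 at u = -5/2, 0.
Second-derivative test with R''(u) = -2u - 5/2: R''(-5/2) = 5/2 > 0 ⇒ local minimum; R''(0) = -5/2 < 0 ⇒ local maximum.
Thus R has its local minimum at u = -5/2, with value -125/48.

-125/48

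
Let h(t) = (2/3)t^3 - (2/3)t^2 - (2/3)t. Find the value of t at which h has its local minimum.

1

h'(t) = 2t^2 - (4/3)t - 2/3 = 0 at t = -1/3, 1.
h''(t) = 4t - 4/3. h''(-1/3) = -8/3 < 0 ⇒ local maximum; h''(1) = 8/3 > 0 ⇒ local minimum.
Thus h has its local minimum at t = 1, with value -2/3.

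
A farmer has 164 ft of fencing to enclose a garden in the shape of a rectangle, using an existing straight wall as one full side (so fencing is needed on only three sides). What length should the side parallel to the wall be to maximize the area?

82

Let the sides perpendicular to the wall have length x and the parallel side y, so 2x + y = 164 and the area is A = xy = x(164 − 2x).
A'(x) = 164 − 4x = 0 gives x = 41, and A''(x) = −4 < 0 confirms a maximum.
Then y = 164 − 2·41 = 82 and A = 3362.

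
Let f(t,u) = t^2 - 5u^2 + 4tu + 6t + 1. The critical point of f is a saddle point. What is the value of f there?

∂f/∂t = 2t + 4u + 6 = 0 and ∂f/∂u = 4t - 10u = 0, so (t, u) = (-5/3, -2/3).
The Hessian has f_{tt} = 2, f_{uu} = -10, f_{tu} = 4, giving D = -36 < 0, so the point is a saddle point.
f(-5/3, -2/3) = -4.

-4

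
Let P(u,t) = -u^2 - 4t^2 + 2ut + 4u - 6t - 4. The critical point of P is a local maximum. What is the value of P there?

∂P/∂u = -2u + 2t + 4 = 0 and ∂P/∂t = 2u - 8t - 6 = 0, so (u, t) = (5/3, -1/3).
The Hessian has P_{uu} = -2, P_{tt} = -8, P_{ut} = 2, giving D = 12 > 0 with P_{uu} < 0, so the point is a local maximum.
P(5/3, -1/3) = 1/3.

1/3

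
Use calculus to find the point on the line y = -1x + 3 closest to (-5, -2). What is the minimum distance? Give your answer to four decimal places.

Minimize D(x)^2 = (x + 5)^2 + (-x + 5)^2.
d/dx[D^2] = 2(x + 5) + 2·(-1)·(-x + 5) = 0 ⇒ x = 0.
Then y = 3 and the distance is √(50) ≈ 7.0711.

7.0711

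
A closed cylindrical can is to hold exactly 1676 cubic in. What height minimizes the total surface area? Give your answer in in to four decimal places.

With radius r and height h, πr²h = 1676 so h = 1676/(πr²), and S(r) = 2πr² + 2πrh = 2πr² + 2·1676/r.
S'(r) = 4πr − 2·1676/r² = 0 ⇒ r³ = 1676/(2π), so r ≈ 6.4372 and h = 2r ≈ 12.8744.
S''(r) = 4π + 4·1676/r³ > 0, so this is the minimum; S ≈ 781.0831.

12.8744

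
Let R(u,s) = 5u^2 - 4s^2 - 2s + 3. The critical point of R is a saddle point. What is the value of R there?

∂R/∂u = 10u = 0 and ∂R/∂s = -8s - 2 = 0, so (u, s) = (0, -1/4).
The Hessian has R_{uu} = 10, R_{ss} = -8, R_{us} = 0, giving D = -80 < 0, so the point is a saddle point.
R(0, -1/4) = 13/4.

13/4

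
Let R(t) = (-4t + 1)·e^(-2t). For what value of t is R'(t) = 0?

3/4

R'(t) = (-4)·e^(-2t) + (-4t + 1)·(-2)·e^(-2t) = (8t - 6)·e^(-2t). Since e^(-2t) > 0, the only critical point is t = 3/4.
R''(3/4) has the same sign as 8 > 0, so this is a local minimum.
R(3/4) = (-2)·e^(-3/2) ≈ -0.4463.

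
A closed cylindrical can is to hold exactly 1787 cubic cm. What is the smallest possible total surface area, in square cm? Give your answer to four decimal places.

815.2001

With radius r and height h, πr²h = 1787 so h = 1787/(πr²), and S(r) = 2πr² + 2πrh = 2πr² + 2·1787/r.
S'(r) = 4πr − 2·1787/r² = 0 ⇒ r³ = 1787/(2π), so r ≈ 6.5763 and h = 2r ≈ 13.1526.
S''(r) = 4π + 4·1787/r³ > 0, so this is the minimum; S ≈ 815.2001.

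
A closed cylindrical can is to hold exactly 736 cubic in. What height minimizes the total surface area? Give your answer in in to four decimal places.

With radius r and height h, πr²h = 736 so h = 736/(πr²), and S(r) = 2πr² + 2πrh = 2πr² + 2·736/r.
S'(r) = 4πr − 2·736/r² = 0 ⇒ r³ = 736/(2π), so r ≈ 4.8929 and h = 2r ≈ 9.7858.
S''(r) = 4π + 4·736/r³ > 0, so this is the minimum; S ≈ 451.2665.

9.7858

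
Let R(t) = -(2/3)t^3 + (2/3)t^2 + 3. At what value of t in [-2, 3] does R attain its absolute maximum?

Differentiating, R'(t) = -2t^2 + (4/3)t; which vanishes at t = 0 and t = 2/3.
Evaluating at the critical points and endpoints: R(-2) = 11; R(0) = 3; R(2/3) = 251/81; R(3) = -9.
The maximum over the interval is 11, attained at t = -2.

-2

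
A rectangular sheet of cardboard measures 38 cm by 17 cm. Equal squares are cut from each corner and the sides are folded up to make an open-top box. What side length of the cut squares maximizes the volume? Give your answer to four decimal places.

With cut size x, the volume is V(x) = x(38 − 2x)(17 − 2x) for 0 < x < 8.5.
V'(x) = 12x^2 − 220x + 646. Setting V'(x) = 0 gives x ≈ 3.6717 (the root in (0, 8.5)).
V''(x) = 24x − 220 is negative there, so this is the maximum; V ≈ 1086.9646.

3.6717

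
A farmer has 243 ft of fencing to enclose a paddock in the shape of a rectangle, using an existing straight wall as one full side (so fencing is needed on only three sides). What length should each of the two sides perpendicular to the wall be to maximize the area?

243/4

Let the sides perpendicular to the wall have length x and the parallel side y, so 2x + y = 243 and the area is A = xy = x(243 − 2x).
A'(x) = 243 − 4x = 0 gives x = 243/4, and A''(x) = −4 < 0 confirms a maximum.
Then y = 243 − 2·243/4 = 243/2 and A = 59049/8.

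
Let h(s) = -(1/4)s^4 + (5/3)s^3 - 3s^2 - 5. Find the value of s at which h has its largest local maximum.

h'(s) = -s^3 + 5s^2 - 6s = 0 at s = 0, 2, 3.
Second-derivative test with h''(s) = -3s^2 + 10s - 6: h''(0) = -6 < 0 ⇒ local maximum; h''(2) = 2 > 0 ⇒ local minimum; h''(3) = -3 < 0 ⇒ local maximum.
The largest local maximum is h(0) = -5.

0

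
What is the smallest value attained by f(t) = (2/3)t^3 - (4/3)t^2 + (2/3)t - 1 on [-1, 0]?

-11/3

Differentiating, f'(t) = 2t^2 - (8/3)t + 2/3; which has no zeros in [-1, 0].
Compare values at every candidate in [-1, 0]: f(-1) = -11/3,  f(0) = -1.
Hence the absolute minimum is -11/3 at t = -1.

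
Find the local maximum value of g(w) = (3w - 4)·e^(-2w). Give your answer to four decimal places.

Differentiating with the product rule gives g'(w) = (-6w + 11)·e^(-2w). Since e^(-2w) > 0, the only critical point is w = 11/6.
g''(11/6) has the same sign as -6 < 0, so this is a local maximum.
g(11/6) = (3/2)·e^(-11/3) ≈ 0.0383.

0.0383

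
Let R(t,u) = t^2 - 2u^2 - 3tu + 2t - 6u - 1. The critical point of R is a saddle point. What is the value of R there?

-25/17

∂R/∂t = 2t - 3u + 2 = 0 and ∂R/∂u = -3t - 4u - 6 = 0, so (t, u) = (-26/17, -6/17).
The Hessian has R_{tt} = 2, R_{uu} = -4, R_{tu} = -3, giving D = -17 < 0, so the point is a saddle point.
R(-26/17, -6/17) = -25/17.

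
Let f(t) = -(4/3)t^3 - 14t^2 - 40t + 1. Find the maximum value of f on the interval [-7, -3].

The derivative is -4t^2 - 28t - 40, whose only zero in [-7, -3] is t = -5.
Evaluating at the critical points and endpoints: f(-7) = 157/3; f(-5) = 53/3; f(-3) = 31.
So the maximum is f(-7) = 157/3.

157/3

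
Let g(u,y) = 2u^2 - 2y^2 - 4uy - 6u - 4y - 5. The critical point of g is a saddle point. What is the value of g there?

-13/4

∂g/∂u = 4u - 4y - 6 = 0 and ∂g/∂y = -4u - 4y - 4 = 0, so (u, y) = (1/4, -5/4).
The Hessian has g_{uu} = 4, g_{yy} = -4, g_{uy} = -4, giving D = -32 < 0, so the point is a saddle point.
g(1/4, -5/4) = -13/4.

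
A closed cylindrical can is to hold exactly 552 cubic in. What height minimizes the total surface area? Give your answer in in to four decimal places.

With radius r and height h, πr²h = 552 so h = 552/(πr²), and S(r) = 2πr² + 2πrh = 2πr² + 2·552/r.
S'(r) = 4πr − 2·552/r² = 0 ⇒ r³ = 552/(2π), so r ≈ 4.4455 and h = 2r ≈ 8.8910.
S''(r) = 4π + 4·552/r³ > 0, so this is the minimum; S ≈ 372.5123.

8.8910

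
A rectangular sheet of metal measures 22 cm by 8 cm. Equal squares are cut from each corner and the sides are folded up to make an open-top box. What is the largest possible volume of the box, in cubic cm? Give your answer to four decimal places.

With cut size x, the volume is V(x) = x(22 − 2x)(8 − 2x) for 0 < x < 4.
V'(x) = 12x^2 − 120x + 176. Setting V'(x) = 0 gives x ≈ 1.7854 (the root in (0, 4)).
V''(x) = 24x − 120 is negative there, so this is the maximum; V ≈ 145.7362.

145.7362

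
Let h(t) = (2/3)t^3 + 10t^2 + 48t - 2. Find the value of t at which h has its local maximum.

-6

h'(t) = 2t^2 + 20t + 48. Setting h'(t) = 0 gives t ∈ {-6, -4}.
h''(t) = 4t + 20. h''(-6) = -4 < 0 ⇒ local maximum; h''(-4) = 4 > 0 ⇒ local minimum.
Thus h has its local maximum at t = -6, with value -74.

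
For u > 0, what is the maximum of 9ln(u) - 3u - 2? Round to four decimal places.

P'(u) = 9/u − 3 = 0 gives u = 3.
P''(u) = -9/u², which is negative for u > 0, so this is a local maximum.
P(3) = 9·ln(3) - 9 - 2 ≈ -1.1125.

-1.1125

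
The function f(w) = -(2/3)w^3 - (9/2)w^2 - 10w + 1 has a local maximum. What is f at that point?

f'(w) = -2w^2 - 9w - 10 = 0 at w = -5/2, -2.
Since f''(w) = -4w - 9, we get f''(-5/2) = 1 > 0 ⇒ local minimum; f''(-2) = -1 < 0 ⇒ local maximum.
So the local maximum value is f(-2) = 25/3.

25/3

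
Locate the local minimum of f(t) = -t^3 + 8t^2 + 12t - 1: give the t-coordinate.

f'(t) = -3t^2 + 16t + 12. Setting f'(t) = 0 gives t ∈ {-2/3, 6}.
Since f''(t) = -6t + 16, we get f''(-2/3) = 20 > 0 ⇒ local minimum; f''(6) = -20 < 0 ⇒ local maximum.
So the local minimum value is f(-2/3) = -139/27.

-2/3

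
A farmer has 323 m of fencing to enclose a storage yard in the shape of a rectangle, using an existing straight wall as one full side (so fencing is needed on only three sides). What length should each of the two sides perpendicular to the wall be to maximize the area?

323/4

Let the sides perpendicular to the wall have length x and the parallel side y, so 2x + y = 323 and the area is A = xy = x(323 − 2x).
A'(x) = 323 − 4x = 0 gives x = 323/4, and A''(x) = −4 < 0 confirms a maximum.
Then y = 323 − 2·323/4 = 323/2 and A = 104329/8.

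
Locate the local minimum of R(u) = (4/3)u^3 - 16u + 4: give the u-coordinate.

Critical points: R'(u) = 4u^2 - 16 vanishes at u = -2, 2.
Second-derivative test with R''(u) = 8u: R''(-2) = -16 < 0 ⇒ local maximum; R''(2) = 16 > 0 ⇒ local minimum.
Thus R has its local minimum at u = 2, with value -52/3.

2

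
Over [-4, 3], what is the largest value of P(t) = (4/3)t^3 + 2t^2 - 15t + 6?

The derivative is 4t^2 + 4t - 15, which vanishes at t = -5/2 and t = 3/2.
Evaluating at the critical points and endpoints: P(-4) = 38/3,  P(-5/2) = 211/6,  P(3/2) = -15/2,  P(3) = 15.
Hence the absolute maximum is 211/6 at t = -5/2.

211/6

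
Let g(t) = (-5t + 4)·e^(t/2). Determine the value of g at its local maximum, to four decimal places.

g'(t) = (-5)·e^(t/2) + (-5t + 4)·(1/2)·e^(t/2) = (-(5/2)t - 3)·e^(t/2). Since e^(t/2) > 0, the only critical point is t = -6/5.
g''(-6/5) has the same sign as -5/2 < 0, so this is a local maximum.
g(-6/5) = (10)·e^(-3/5) ≈ 5.4881.

5.4881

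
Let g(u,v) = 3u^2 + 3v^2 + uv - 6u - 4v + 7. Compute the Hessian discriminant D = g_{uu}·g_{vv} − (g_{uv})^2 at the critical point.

∂g/∂u = 6u + v - 6 = 0 and ∂g/∂v = u + 6v - 4 = 0, so (u, v) = (32/35, 18/35).
The Hessian has g_{uu} = 6, g_{vv} = 6, g_{uv} = 1, giving D = 35 > 0 with g_{uu} > 0, so the point is a local minimum.
D = (6)·(6) − (1)^2 = 35.

35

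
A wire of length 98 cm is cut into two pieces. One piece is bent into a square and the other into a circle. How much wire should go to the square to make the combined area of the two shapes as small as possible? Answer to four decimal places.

Let x be the length used for the square. Square side x/4; circle radius (98−x)/(2π).
A(x) = (x/4)² + π·((98−x)/(2π))² = x²/16 + (98−x)²/(4π) for 0 ≤ x ≤ 98. A'(x) = x/8 − (98−x)/(2π) = 0 gives x = 4·98/(π+4) ≈ 54.8897.
A'' = 1/8 + 1/(2π) > 0, so this gives the minimum combined area; x ≈ 54.8897 cm to the square.

54.8897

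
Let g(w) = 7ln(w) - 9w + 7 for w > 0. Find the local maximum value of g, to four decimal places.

g'(w) = 7/w − 9 = 0 gives w = 7/9.
g''(w) = -7/w², which is negative for w > 0, so this is a local maximum.
g(7/9) = 7·ln(7/9) - 7 + 7 ≈ -1.7592.

-1.7592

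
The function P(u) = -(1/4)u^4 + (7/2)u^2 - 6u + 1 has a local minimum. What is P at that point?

-7/4

Critical points: P'(u) = -u^3 + 7u - 6 vanishes at u = -3, 1, 2.
P''(u) = -3u^2 + 7. P''(-3) = -20 < 0 ⇒ local maximum; P''(1) = 4 > 0 ⇒ local minimum; P''(2) = -5 < 0 ⇒ local maximum.
Thus P has its local minimum at u = 1, with value -7/4.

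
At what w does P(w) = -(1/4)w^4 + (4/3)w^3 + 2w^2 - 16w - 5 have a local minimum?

P'(w) = -w^3 + 4w^2 + 4w - 16. Setting P'(w) = 0 gives w ∈ {-2, 2, 4}.
P''(w) = -3w^2 + 8w + 4. P''(-2) = -24 < 0 ⇒ local maximum; P''(2) = 8 > 0 ⇒ local minimum; P''(4) = -12 < 0 ⇒ local maximum.
Thus P has its local minimum at w = 2, with value -67/3.

2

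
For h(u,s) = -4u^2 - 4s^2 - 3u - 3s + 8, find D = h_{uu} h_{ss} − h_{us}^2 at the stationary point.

∂h/∂u = -8u - 3 = 0 and ∂h/∂s = -8s - 3 = 0, so (u, s) = (-3/8, -3/8).
The Hessian has h_{uu} = -8, h_{ss} = -8, h_{us} = 0, giving D = 64 > 0 with h_{uu} < 0, so the point is a local maximum.
D = (-8)·(-8) − (0)^2 = 64.

64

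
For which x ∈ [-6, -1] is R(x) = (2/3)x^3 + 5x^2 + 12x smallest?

R'(x) = 2x^2 + 10x + 12, which vanishes at x = -3 and x = -2.
Candidates: R(-6) = -36; R(-3) = -9; R(-2) = -28/3; R(-1) = -23/3.
So the minimum is R(-6) = -36.

-6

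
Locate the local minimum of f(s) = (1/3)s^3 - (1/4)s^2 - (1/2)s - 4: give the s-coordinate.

Critical points: f'(s) = s^2 - (1/2)s - 1/2 vanishes at s = -1/2, 1.
Second-derivative test with f''(s) = 2s - 1/2: f''(-1/2) = -3/2 < 0 ⇒ local maximum; f''(1) = 3/2 > 0 ⇒ local minimum.
Thus f has its local minimum at s = 1, with value -53/12.

1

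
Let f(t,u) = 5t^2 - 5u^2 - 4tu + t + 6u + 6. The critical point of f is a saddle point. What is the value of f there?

∂f/∂t = 10t - 4u + 1 = 0 and ∂f/∂u = -4t - 10u + 6 = 0, so (t, u) = (7/58, 16/29).
The Hessian has f_{tt} = 10, f_{uu} = -10, f_{tu} = -4, giving D = -116 < 0, so the point is a saddle point.
f(7/58, 16/29) = 895/116.

895/116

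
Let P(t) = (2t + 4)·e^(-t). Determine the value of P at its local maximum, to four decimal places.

P'(t) = 2·e^(-t) + (2t + 4)·(-1)·e^(-t) = (-2t - 2)·e^(-t). Since e^(-t) > 0, the only critical point is t = -1.
P''(-1) has the same sign as -2 < 0, so this is a local maximum.
P(-1) = (2)·e^(1) ≈ 5.4366.

5.4366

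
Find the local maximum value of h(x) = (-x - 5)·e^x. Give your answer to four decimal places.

0.0025

By the product rule, h'(x) = (-x - 6)·e^x. Since e^x > 0, the only critical point is x = -6.
h''(-6) has the same sign as -1 < 0, so this is a local maximum.
h(-6) = (1)·e^(-6) ≈ 0.0025.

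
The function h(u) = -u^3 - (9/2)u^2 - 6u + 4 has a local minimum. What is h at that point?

6

h'(u) = -3u^2 - 9u - 6. Setting h'(u) = 0 gives u ∈ {-2, -1}.
h''(u) = -6u - 9. h''(-2) = 3 > 0 ⇒ local minimum; h''(-1) = -3 < 0 ⇒ local maximum.
So the local minimum value is h(-2) = 6.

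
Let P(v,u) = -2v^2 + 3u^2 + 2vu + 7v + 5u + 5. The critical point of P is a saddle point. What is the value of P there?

∂P/∂v = -4v + 2u + 7 = 0 and ∂P/∂u = 2v + 6u + 5 = 0, so (v, u) = (8/7, -17/14).
The Hessian has P_{vv} = -4, P_{uu} = 6, P_{vu} = 2, giving D = -28 < 0, so the point is a saddle point.
P(8/7, -17/14) = 167/28.

167/28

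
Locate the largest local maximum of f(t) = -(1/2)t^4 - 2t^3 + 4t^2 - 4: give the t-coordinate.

Critical points: f'(t) = -2t^3 - 6t^2 + 8t vanishes at t = -4, 0, 1.
f''(t) = -6t^2 - 12t + 8. f''(-4) = -40 < 0 ⇒ local maximum; f''(0) = 8 > 0 ⇒ local minimum; f''(1) = -10 < 0 ⇒ local maximum.
Thus f has its largest local maximum at t = -4, with value 60.

-4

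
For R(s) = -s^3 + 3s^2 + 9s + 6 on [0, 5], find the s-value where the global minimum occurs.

R'(s) = -3s^2 + 6s + 9, whose only zero in [0, 5] is s = 3.
Candidates: R(0) = 6; R(3) = 33; R(5) = 1.
Hence the absolute minimum is 1 at s = 5.

5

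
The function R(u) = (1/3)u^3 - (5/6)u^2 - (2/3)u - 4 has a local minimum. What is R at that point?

-6

Critical points: R'(u) = u^2 - (5/3)u - 2/3 vanishes at u = -1/3, 2.
R''(u) = 2u - 5/3. R''(-1/3) = -7/3 < 0 ⇒ local maximum; R''(2) = 7/3 > 0 ⇒ local minimum.
The local minimum is R(2) = -6.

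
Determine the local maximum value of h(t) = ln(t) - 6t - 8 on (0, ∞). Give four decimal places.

-10.7918

h'(t) = 1/t − 6 = 0 gives t = 1/6.
h''(t) = -1/t², which is negative for t > 0, so this is a local maximum.
h(1/6) = 1·ln(1/6) - 1 - 8 ≈ -10.7918.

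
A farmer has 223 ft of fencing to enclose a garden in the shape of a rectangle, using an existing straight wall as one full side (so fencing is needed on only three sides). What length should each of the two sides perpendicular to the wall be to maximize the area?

223/4

Let the sides perpendicular to the wall have length x and the parallel side y, so 2x + y = 223 and the area is A = xy = x(223 − 2x).
A'(x) = 223 − 4x = 0 gives x = 223/4, and A''(x) = −4 < 0 confirms a maximum.
Then y = 223 − 2·223/4 = 223/2 and A = 49729/8.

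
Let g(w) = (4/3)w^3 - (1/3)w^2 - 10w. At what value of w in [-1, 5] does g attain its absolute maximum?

The derivative is 4w^2 - (2/3)w - 10, whose only zero in [-1, 5] is w = 5/3.
Evaluating at the critical points and endpoints: g(-1) = 25/3; g(5/3) = -925/81; g(5) = 325/3.
Hence the absolute maximum is 325/3 at w = 5.

5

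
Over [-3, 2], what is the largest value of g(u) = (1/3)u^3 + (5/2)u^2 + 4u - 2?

g'(u) = u^2 + 5u + 4, whose only zero in [-3, 2] is u = -1.
Compare values at every candidate in [-3, 2]: g(-3) = -1/2, g(-1) = -23/6, g(2) = 56/3.
The maximum over the interval is 56/3, attained at u = 2.

56/3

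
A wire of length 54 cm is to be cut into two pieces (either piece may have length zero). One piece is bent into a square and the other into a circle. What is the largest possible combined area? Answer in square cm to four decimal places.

Let x be the length used for the square. Square side x/4; circle radius (54−x)/(2π).
A(x) = (x/4)² + π·((54−x)/(2π))² = x²/16 + (54−x)²/(4π) for 0 ≤ x ≤ 54. A'(x) = x/8 − (54−x)/(2π) = 0 gives x = 4·54/(π+4) ≈ 30.2454.
A'' > 0, so the interior critical point is a minimum; the maximum is at an endpoint. A(0) = 232.0479 and A(54) = 182.2500, so the largest area is 232.0479.

232.0479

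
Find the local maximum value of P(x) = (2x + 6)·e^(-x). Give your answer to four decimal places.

14.7781

P'(x) = 2·e^(-x) + (2x + 6)·(-1)·e^(-x) = (-2x - 4)·e^(-x). Since e^(-x) > 0, the only critical point is x = -2.
P''(-2) has the same sign as -2 < 0, so this is a local maximum.
P(-2) = (2)·e^(2) ≈ 14.7781.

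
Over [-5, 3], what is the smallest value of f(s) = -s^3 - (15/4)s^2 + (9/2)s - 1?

-193/4

The derivative is -3s^2 - (15/2)s + 9/2, which vanishes at s = -3 and s = 1/2.
Candidates: f(-5) = 31/4,  f(-3) = -85/4,  f(1/2) = 3/16,  f(3) = -193/4.
So the minimum is f(3) = -193/4.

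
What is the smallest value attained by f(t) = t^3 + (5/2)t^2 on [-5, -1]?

-125/2

Differentiating, f'(t) = 3t^2 + 5t; whose only zero in [-5, -1] is t = -5/3.
Candidates: f(-5) = -125/2, f(-5/3) = 125/54, f(-1) = 3/2.
Hence the absolute minimum is -125/2 at t = -5.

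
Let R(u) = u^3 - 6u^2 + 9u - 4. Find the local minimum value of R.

-4

Critical points: R'(u) = 3u^2 - 12u + 9 vanishes at u = 1, 3.
Since R''(u) = 6u - 12, we get R''(1) = -6 < 0 ⇒ local maximum; R''(3) = 6 > 0 ⇒ local minimum.
So the local minimum value is R(3) = -4.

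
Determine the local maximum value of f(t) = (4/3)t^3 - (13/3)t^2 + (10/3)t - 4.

Critical points: f'(t) = 4t^2 - (26/3)t + 10/3 vanishes at t = 1/2, 5/3.
f''(t) = 8t - 26/3. f''(1/2) = -14/3 < 0 ⇒ local maximum; f''(5/3) = 14/3 > 0 ⇒ local minimum.
The local maximum is f(1/2) = -13/4.

-13/4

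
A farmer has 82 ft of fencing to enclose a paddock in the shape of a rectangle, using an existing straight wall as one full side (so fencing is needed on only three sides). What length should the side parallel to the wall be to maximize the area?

Let the sides perpendicular to the wall have length x and the parallel side y, so 2x + y = 82 and the area is A = xy = x(82 − 2x).
A'(x) = 82 − 4x = 0 gives x = 41/2, and A''(x) = −4 < 0 confirms a maximum.
Then y = 82 − 2·41/2 = 41 and A = 1681/2.

41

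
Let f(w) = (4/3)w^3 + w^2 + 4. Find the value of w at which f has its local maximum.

f'(w) = 4w^2 + 2w = 0 at w = -1/2, 0.
Since f''(w) = 8w + 2, we get f''(-1/2) = -2 < 0 ⇒ local maximum; f''(0) = 2 > 0 ⇒ local minimum.
So the local maximum value is f(-1/2) = 49/12.

-1/2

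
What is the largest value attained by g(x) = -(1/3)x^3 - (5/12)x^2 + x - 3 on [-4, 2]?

The derivative is -x^2 - (5/6)x + 1, which vanishes at x = -3/2 and x = 2/3.
Candidates: g(-4) = 23/3; g(-3/2) = -69/16; g(2/3) = -212/81; g(2) = -16/3.
The maximum over the interval is 23/3, attained at x = -4.

23/3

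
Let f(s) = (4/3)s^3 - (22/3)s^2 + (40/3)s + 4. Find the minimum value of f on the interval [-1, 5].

-18

f'(s) = 4s^2 - (44/3)s + 40/3, which vanishes at s = 5/3 and s = 2.
Candidates: f(-1) = -18, f(5/3) = 974/81, f(2) = 12, f(5) = 54.
The minimum over the interval is -18, attained at s = -1.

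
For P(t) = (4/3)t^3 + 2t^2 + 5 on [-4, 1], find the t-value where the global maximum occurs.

1

P'(t) = 4t^2 + 4t, which vanishes at t = -1 and t = 0.
Compare values at every candidate in [-4, 1]: P(-4) = -145/3, P(-1) = 17/3, P(0) = 5, P(1) = 25/3.
So the maximum is P(1) = 25/3.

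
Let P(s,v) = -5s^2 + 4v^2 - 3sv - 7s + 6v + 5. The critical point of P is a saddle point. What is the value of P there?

∂P/∂s = -10s - 3v - 7 = 0 and ∂P/∂v = -3s + 8v + 6 = 0, so (s, v) = (-38/89, -81/89).
The Hessian has P_{ss} = -10, P_{vv} = 8, P_{sv} = -3, giving D = -89 < 0, so the point is a saddle point.
P(-38/89, -81/89) = 335/89.

335/89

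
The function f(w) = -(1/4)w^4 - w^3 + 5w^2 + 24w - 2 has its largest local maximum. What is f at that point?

Critical points: f'(w) = -w^3 - 3w^2 + 10w + 24 vanishes at w = -4, -2, 3.
Second-derivative test with f''(w) = -3w^2 - 6w + 10: f''(-4) = -14 < 0 ⇒ local maximum; f''(-2) = 10 > 0 ⇒ local minimum; f''(3) = -35 < 0 ⇒ local maximum.
So the largest local maximum value is f(3) = 271/4.

271/4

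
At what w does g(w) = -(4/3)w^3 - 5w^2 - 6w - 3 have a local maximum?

-1

g'(w) = -4w^2 - 10w - 6 = 0 at w = -3/2, -1.
Since g''(w) = -8w - 10, we get g''(-3/2) = 2 > 0 ⇒ local minimum; g''(-1) = -2 < 0 ⇒ local maximum.
The local maximum is g(-1) = -2/3.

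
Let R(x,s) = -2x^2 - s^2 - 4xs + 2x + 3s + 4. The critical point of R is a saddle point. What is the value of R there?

∂R/∂x = -4x - 4s + 2 = 0 and ∂R/∂s = -4x - 2s + 3 = 0, so (x, s) = (1, -1/2).
The Hessian has R_{xx} = -4, R_{ss} = -2, R_{xs} = -4, giving D = -8 < 0, so the point is a saddle point.
R(1, -1/2) = 17/4.

17/4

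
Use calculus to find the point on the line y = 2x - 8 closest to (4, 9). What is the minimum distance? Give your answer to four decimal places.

4.0249

Minimize D(x)^2 = (x - 4)^2 + (2x - 17)^2.
d/dx[D^2] = 2(x - 4) + 2·2·(2x - 17) = 0 ⇒ x = 38/5.
Then y = 36/5 and the distance is √(81/5) ≈ 4.0249.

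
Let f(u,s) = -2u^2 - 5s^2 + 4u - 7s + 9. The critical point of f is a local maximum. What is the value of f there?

269/20

∂f/∂u = -4u + 4 = 0 and ∂f/∂s = -10s - 7 = 0, so (u, s) = (1, -7/10).
The Hessian has f_{uu} = -4, f_{ss} = -10, f_{us} = 0, giving D = 40 > 0 with f_{uu} < 0, so the point is a local maximum.
f(1, -7/10) = 269/20.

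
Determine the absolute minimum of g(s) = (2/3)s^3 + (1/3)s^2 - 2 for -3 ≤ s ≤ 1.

-17

The derivative is 2s^2 + (2/3)s, which vanishes at s = -1/3 and s = 0.
Compare values at every candidate in [-3, 1]: g(-3) = -17,  g(-1/3) = -161/81,  g(0) = -2,  g(1) = -1.
So the minimum is g(-3) = -17.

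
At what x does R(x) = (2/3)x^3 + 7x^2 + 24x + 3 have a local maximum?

R'(x) = 2x^2 + 14x + 24 = 0 at x = -4, -3.
R''(x) = 4x + 14. R''(-4) = -2 < 0 ⇒ local maximum; R''(-3) = 2 > 0 ⇒ local minimum.
The local maximum is R(-4) = -71/3.

-4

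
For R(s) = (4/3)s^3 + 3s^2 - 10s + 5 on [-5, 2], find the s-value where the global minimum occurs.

The derivative is 4s^2 + 6s - 10, which vanishes at s = -5/2 and s = 1.
Compare values at every candidate in [-5, 2]: R(-5) = -110/3; R(-5/2) = 335/12; R(1) = -2/3; R(2) = 23/3.
Hence the absolute minimum is -110/3 at s = -5.

-5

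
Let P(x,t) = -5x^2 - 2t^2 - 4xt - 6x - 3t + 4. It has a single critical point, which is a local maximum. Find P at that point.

∂P/∂x = -10x - 4t - 6 = 0 and ∂P/∂t = -4x - 4t - 3 = 0, so (x, t) = (-1/2, -1/4).
The Hessian has P_{xx} = -10, P_{tt} = -4, P_{xt} = -4, giving D = 24 > 0 with P_{xx} < 0, so the point is a local maximum.
P(-1/2, -1/4) = 47/8.

47/8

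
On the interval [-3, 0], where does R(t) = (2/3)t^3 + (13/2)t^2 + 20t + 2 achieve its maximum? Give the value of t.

0

Differentiating, R'(t) = 2t^2 + 13t + 20; whose only zero in [-3, 0] is t = -5/2.
Compare values at every candidate in [-3, 0]: R(-3) = -35/2, R(-5/2) = -427/24, R(0) = 2.
So the maximum is R(0) = 2.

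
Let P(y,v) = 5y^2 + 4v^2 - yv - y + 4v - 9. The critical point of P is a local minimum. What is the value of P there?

-791/79

∂P/∂y = 10y - v - 1 = 0 and ∂P/∂v = -y + 8v + 4 = 0, so (y, v) = (4/79, -39/79).
The Hessian has P_{yy} = 10, P_{vv} = 8, P_{yv} = -1, giving D = 79 > 0 with P_{yy} > 0, so the point is a local minimum.
P(4/79, -39/79) = -791/79.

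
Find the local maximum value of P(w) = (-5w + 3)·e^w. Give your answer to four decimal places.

3.3516

P'(w) = (-5)·e^w + (-5w + 3)·1·e^w = (-5w - 2)·e^w. Since e^w > 0, the only critical point is w = -2/5.
P''(-2/5) has the same sign as -5 < 0, so this is a local maximum.
P(-2/5) = (5)·e^(-2/5) ≈ 3.3516.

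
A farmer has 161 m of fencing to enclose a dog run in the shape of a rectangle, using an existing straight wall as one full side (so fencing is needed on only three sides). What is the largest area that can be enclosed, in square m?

25921/8

Let the sides perpendicular to the wall have length x and the parallel side y, so 2x + y = 161 and the area is A = xy = x(161 − 2x).
A'(x) = 161 − 4x = 0 gives x = 161/4, and A''(x) = −4 < 0 confirms a maximum.
Then y = 161 − 2·161/4 = 161/2 and A = 25921/8.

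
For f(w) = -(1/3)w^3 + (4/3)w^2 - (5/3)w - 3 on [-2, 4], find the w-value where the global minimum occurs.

4

f'(w) = -w^2 + (8/3)w - 5/3, which vanishes at w = 1 and w = 5/3.
Candidates: f(-2) = 25/3; f(1) = -11/3; f(5/3) = -293/81; f(4) = -29/3.
The minimum over the interval is -29/3, attained at w = 4.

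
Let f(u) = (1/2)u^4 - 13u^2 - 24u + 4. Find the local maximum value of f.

31/2

f'(u) = 2u^3 - 26u - 24. Setting f'(u) = 0 gives u ∈ {-3, -1, 4}.
f''(u) = 6u^2 - 26. f''(-3) = 28 > 0 ⇒ local minimum; f''(-1) = -20 < 0 ⇒ local maximum; f''(4) = 70 > 0 ⇒ local minimum.
The local maximum is f(-1) = 31/2.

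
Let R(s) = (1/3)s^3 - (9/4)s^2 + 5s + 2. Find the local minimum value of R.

R'(s) = s^2 - (9/2)s + 5 = 0 at s = 2, 5/2.
Second-derivative test with R''(s) = 2s - 9/2: R''(2) = -1/2 < 0 ⇒ local maximum; R''(5/2) = 1/2 > 0 ⇒ local minimum.
So the local minimum value is R(5/2) = 271/48.

271/48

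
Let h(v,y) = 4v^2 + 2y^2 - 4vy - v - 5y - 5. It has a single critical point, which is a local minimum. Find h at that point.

-101/8

∂h/∂v = 8v - 4y - 1 = 0 and ∂h/∂y = -4v + 4y - 5 = 0, so (v, y) = (3/2, 11/4).
The Hessian has h_{vv} = 8, h_{yy} = 4, h_{vy} = -4, giving D = 16 > 0 with h_{vv} > 0, so the point is a local minimum.
h(3/2, 11/4) = -101/8.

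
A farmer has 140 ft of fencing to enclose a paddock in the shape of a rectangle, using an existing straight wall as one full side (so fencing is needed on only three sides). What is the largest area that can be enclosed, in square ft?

Let the sides perpendicular to the wall have length x and the parallel side y, so 2x + y = 140 and the area is A = xy = x(140 − 2x).
A'(x) = 140 − 4x = 0 gives x = 35, and A''(x) = −4 < 0 confirms a maximum.
Then y = 140 − 2·35 = 70 and A = 2450.

2450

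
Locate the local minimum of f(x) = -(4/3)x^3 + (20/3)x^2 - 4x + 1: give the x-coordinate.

f'(x) = -4x^2 + (40/3)x - 4 = 0 at x = 1/3, 3.
f''(x) = -8x + 40/3. f''(1/3) = 32/3 > 0 ⇒ local minimum; f''(3) = -32/3 < 0 ⇒ local maximum.
Thus f has its local minimum at x = 1/3, with value 29/81.

1/3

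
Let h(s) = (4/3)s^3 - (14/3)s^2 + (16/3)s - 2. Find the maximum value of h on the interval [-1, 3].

8

Differentiating, h'(s) = 4s^2 - (28/3)s + 16/3; which vanishes at s = 1 and s = 4/3.
Candidates: h(-1) = -40/3,  h(1) = 0,  h(4/3) = -2/81,  h(3) = 8.
Hence the absolute maximum is 8 at s = 3.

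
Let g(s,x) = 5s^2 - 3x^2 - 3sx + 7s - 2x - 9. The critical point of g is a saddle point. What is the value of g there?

-790/69

∂g/∂s = 10s - 3x + 7 = 0 and ∂g/∂x = -3s - 6x - 2 = 0, so (s, x) = (-16/23, 1/69).
The Hessian has g_{ss} = 10, g_{xx} = -6, g_{sx} = -3, giving D = -69 < 0, so the point is a saddle point.
g(-16/23, 1/69) = -790/69.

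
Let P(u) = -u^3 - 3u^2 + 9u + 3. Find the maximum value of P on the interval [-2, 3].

P'(u) = -3u^2 - 6u + 9, whose only zero in [-2, 3] is u = 1.
Candidates: P(-2) = -19; P(1) = 8; P(3) = -24.
Hence the absolute maximum is 8 at u = 1.

8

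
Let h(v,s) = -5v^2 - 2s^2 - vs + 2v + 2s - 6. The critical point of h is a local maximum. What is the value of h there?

-70/13

∂h/∂v = -10v - s + 2 = 0 and ∂h/∂s = -v - 4s + 2 = 0, so (v, s) = (2/13, 6/13).
The Hessian has h_{vv} = -10, h_{ss} = -4, h_{vs} = -1, giving D = 39 > 0 with h_{vv} < 0, so the point is a local maximum.
h(2/13, 6/13) = -70/13.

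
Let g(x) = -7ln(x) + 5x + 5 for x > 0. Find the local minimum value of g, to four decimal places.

g'(x) = -7/x + 5 = 0 gives x = 7/5.
g''(x) = 7/x², which is positive for x > 0, so this is a local minimum.
g(7/5) = -7·ln(7/5) + 7 + 5 ≈ 9.6447.

9.6447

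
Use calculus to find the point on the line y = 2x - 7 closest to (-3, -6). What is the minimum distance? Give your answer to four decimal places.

Minimize D(x)^2 = (x + 3)^2 + (2x - 1)^2.
d/dx[D^2] = 2(x + 3) + 2·2·(2x - 1) = 0 ⇒ x = -1/5.
Then y = -37/5 and the distance is √(49/5) ≈ 3.1305.

3.1305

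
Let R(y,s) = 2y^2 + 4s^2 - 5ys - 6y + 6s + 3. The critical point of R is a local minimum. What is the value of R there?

-15/7

∂R/∂y = 4y - 5s - 6 = 0 and ∂R/∂s = -5y + 8s + 6 = 0, so (y, s) = (18/7, 6/7).
The Hessian has R_{yy} = 4, R_{ss} = 8, R_{ys} = -5, giving D = 7 > 0 with R_{yy} > 0, so the point is a local minimum.
R(18/7, 6/7) = -15/7.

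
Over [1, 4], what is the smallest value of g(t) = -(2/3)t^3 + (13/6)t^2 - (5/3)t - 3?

Differentiating, g'(t) = -2t^2 + (13/3)t - 5/3; whose only zero in [1, 4] is t = 5/3.
Evaluating at the critical points and endpoints: g(1) = -19/6,  g(5/3) = -461/162,  g(4) = -53/3.
So the minimum is g(4) = -53/3.

-53/3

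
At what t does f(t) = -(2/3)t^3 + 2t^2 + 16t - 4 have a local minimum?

-2

Critical points: f'(t) = -2t^2 + 4t + 16 vanishes at t = -2, 4.
Since f''(t) = -4t + 4, we get f''(-2) = 12 > 0 ⇒ local minimum; f''(4) = -12 < 0 ⇒ local maximum.
Thus f has its local minimum at t = -2, with value -68/3.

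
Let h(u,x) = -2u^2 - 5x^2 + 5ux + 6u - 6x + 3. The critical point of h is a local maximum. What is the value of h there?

∂h/∂u = -4u + 5x + 6 = 0 and ∂h/∂x = 5u - 10x - 6 = 0, so (u, x) = (2, 2/5).
The Hessian has h_{uu} = -4, h_{xx} = -10, h_{ux} = 5, giving D = 15 > 0 with h_{uu} < 0, so the point is a local maximum.
h(2, 2/5) = 39/5.

39/5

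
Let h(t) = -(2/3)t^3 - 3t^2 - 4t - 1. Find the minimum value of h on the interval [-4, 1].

Differentiating, h'(t) = -2t^2 - 6t - 4; which vanishes at t = -2 and t = -1.
Candidates: h(-4) = 29/3; h(-2) = 1/3; h(-1) = 2/3; h(1) = -26/3.
The minimum over the interval is -26/3, attained at t = 1.

-26/3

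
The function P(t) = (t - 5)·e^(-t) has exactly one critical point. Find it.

6

Differentiating with the product rule gives P'(t) = (-t + 6)·e^(-t). Since e^(-t) > 0, the only critical point is t = 6.
P''(6) has the same sign as -1 < 0, so this is a local maximum.
P(6) = (1)·e^(-6) ≈ 0.0025.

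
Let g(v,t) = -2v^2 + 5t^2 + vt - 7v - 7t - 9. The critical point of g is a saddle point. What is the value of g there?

-271/41

∂g/∂v = -4v + t - 7 = 0 and ∂g/∂t = v + 10t - 7 = 0, so (v, t) = (-63/41, 35/41).
The Hessian has g_{vv} = -4, g_{tt} = 10, g_{vt} = 1, giving D = -41 < 0, so the point is a saddle point.
g(-63/41, 35/41) = -271/41.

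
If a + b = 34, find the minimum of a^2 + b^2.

578

With a + b = 34, a^2 + b^2 = a^2 + (34 − a)^2.
The derivative 2a − 2(34 − a) = 4a − 68 vanishes at a = 17; second derivative 4 > 0, a minimum.
The minimum is 2·(17)^2 = 578.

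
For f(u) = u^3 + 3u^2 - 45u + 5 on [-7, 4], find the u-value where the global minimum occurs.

The derivative is 3u^2 + 6u - 45, which vanishes at u = -5 and u = 3.
Compare values at every candidate in [-7, 4]: f(-7) = 124; f(-5) = 180; f(3) = -76; f(4) = -63.
The minimum over the interval is -76, attained at u = 3.

3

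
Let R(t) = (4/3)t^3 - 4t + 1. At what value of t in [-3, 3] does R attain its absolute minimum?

The derivative is 4t^2 - 4, which vanishes at t = -1 and t = 1.
Candidates: R(-3) = -23; R(-1) = 11/3; R(1) = -5/3; R(3) = 25.
So the minimum is R(-3) = -23.

-3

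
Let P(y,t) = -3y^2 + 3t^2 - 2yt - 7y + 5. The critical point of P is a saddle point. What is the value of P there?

347/40

∂P/∂y = -6y - 2t - 7 = 0 and ∂P/∂t = -2y + 6t = 0, so (y, t) = (-21/20, -7/20).
The Hessian has P_{yy} = -6, P_{tt} = 6, P_{yt} = -2, giving D = -40 < 0, so the point is a saddle point.
P(-21/20, -7/20) = 347/40.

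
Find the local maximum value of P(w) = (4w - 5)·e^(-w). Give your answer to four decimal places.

Differentiating with the product rule gives P'(w) = (-4w + 9)·e^(-w). Since e^(-w) > 0, the only critical point is w = 9/4.
P''(9/4) has the same sign as -4 < 0, so this is a local maximum.
P(9/4) = (4)·e^(-9/4) ≈ 0.4216.

0.4216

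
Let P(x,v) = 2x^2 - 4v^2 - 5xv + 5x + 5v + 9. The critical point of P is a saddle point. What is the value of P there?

∂P/∂x = 4x - 5v + 5 = 0 and ∂P/∂v = -5x - 8v + 5 = 0, so (x, v) = (-5/19, 15/19).
The Hessian has P_{xx} = 4, P_{vv} = -8, P_{xv} = -5, giving D = -57 < 0, so the point is a saddle point.
P(-5/19, 15/19) = 196/19.

196/19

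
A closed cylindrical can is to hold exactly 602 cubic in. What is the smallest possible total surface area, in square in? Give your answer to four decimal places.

With radius r and height h, πr²h = 602 so h = 602/(πr²), and S(r) = 2πr² + 2πrh = 2πr² + 2·602/r.
S'(r) = 4πr − 2·602/r² = 0 ⇒ r³ = 602/(2π), so r ≈ 4.5759 and h = 2r ≈ 9.1517.
S''(r) = 4π + 4·602/r³ > 0, so this is the minimum; S ≈ 394.6804.

394.6804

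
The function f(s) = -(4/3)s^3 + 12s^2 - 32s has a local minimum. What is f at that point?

f'(s) = -4s^2 + 24s - 32 = 0 at s = 2, 4.
Second-derivative test with f''(s) = -8s + 24: f''(2) = 8 > 0 ⇒ local minimum; f''(4) = -8 < 0 ⇒ local maximum.
So the local minimum value is f(2) = -80/3.

-80/3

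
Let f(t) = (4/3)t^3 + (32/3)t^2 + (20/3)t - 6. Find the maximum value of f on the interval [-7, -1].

f'(t) = 4t^2 + (64/3)t + 20/3, whose only zero in [-7, -1] is t = -5.
Compare values at every candidate in [-7, -1]: f(-7) = 38/3,  f(-5) = 182/3,  f(-1) = -10/3.
So the maximum is f(-5) = 182/3.

182/3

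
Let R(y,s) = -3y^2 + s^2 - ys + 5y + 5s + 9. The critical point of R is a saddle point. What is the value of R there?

92/13

∂R/∂y = -6y - s + 5 = 0 and ∂R/∂s = -y + 2s + 5 = 0, so (y, s) = (15/13, -25/13).
The Hessian has R_{yy} = -6, R_{ss} = 2, R_{ys} = -1, giving D = -13 < 0, so the point is a saddle point.
R(15/13, -25/13) = 92/13.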